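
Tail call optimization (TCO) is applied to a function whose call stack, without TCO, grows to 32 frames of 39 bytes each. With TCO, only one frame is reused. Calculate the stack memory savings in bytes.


Without TCO: 32 * 39 = 1248 bytes
With TCO: reuse 1 frame = 39 bytes
Savings = 1248 - 39 = 1209

1209


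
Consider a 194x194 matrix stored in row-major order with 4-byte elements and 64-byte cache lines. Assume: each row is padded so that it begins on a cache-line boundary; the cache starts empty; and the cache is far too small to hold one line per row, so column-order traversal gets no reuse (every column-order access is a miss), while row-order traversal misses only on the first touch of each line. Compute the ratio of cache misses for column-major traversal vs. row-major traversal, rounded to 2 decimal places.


Each row occupies 194 * 4 = 776 bytes and starts on a line boundary, so it spans ceil(776 / 64) = 13 cache lines.
Row-major traversal misses (one per line touched): 194 * ceil(194 * 4 / 64) = 2522
Column-major traversal misses (no reuse, every access misses): 194 * 194 = 37636
Ratio = 37636 / 2522 = 14.92

14.92


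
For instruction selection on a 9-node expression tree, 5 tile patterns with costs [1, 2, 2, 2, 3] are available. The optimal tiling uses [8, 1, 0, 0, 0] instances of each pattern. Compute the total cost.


Total cost = sum(count_i * cost_i)
= 8*1 + 1*2 + 0*2 + 0*2 + 0*3
= 10

10


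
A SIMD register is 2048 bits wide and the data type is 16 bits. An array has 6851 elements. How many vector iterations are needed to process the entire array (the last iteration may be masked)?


Width = 2048 / 16 = 128 elements per vector op
Iterations = ceil(6851 / 128) = 54

54


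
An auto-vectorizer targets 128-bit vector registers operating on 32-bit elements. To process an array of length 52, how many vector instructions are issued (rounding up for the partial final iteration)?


Width = 128 / 32 = 4 elements per vector op
Iterations = ceil(52 / 4) = 13

13


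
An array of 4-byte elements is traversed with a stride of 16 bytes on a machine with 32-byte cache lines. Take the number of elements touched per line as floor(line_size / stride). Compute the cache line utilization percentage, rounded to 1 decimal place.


Elements per cache line = floor(32 / 16) = 2
Bytes used = 2 * 4 = 8
Utilization = 8 / 32 * 100 = 25.0%

25.0


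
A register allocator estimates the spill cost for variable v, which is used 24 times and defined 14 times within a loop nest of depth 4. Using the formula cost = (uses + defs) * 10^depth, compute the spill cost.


uses + defs = 24 + 14 = 38
10^4 = 10000
Spill cost = 38 * 10000 = 380000

380000


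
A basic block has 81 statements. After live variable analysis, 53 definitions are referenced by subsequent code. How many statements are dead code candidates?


Dead code = total statements - live definitions
= 81 - 53 = 28

28


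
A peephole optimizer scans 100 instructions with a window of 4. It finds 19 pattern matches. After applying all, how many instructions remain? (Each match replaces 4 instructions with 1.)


Each match removes 3 instructions.
Total removed = 19 * 3 = 57
Remaining = 100 - 57 = 43

43


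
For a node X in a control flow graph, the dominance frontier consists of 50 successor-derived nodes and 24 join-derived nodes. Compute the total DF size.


DF(X) = direct successor contributions + join point contributions
= 50 + 24 = 74

74


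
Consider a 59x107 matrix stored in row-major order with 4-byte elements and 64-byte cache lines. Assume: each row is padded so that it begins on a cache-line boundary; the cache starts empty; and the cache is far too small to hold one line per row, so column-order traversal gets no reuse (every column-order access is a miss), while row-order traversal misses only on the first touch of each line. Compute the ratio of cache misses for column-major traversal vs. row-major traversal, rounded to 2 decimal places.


Each row occupies 107 * 4 = 428 bytes and starts on a line boundary, so it spans ceil(428 / 64) = 7 cache lines.
Row-major traversal misses (one per line touched): 59 * ceil(107 * 4 / 64) = 413
Column-major traversal misses (no reuse, every access misses): 59 * 107 = 6313
Ratio = 6313 / 413 = 15.29

15.29


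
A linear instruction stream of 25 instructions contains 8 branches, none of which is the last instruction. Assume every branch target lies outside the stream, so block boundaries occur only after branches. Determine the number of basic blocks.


With no in-sequence branch targets, the leaders are the first instruction plus the instruction after each branch.
Number of basic blocks = branches + 1
= 8 + 1 = 9

9


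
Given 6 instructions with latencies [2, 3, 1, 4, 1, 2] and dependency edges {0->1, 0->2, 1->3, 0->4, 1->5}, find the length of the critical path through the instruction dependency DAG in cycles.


Compute longest path through dependency graph: dist(Ik) = max over predecessors of dist + latency(Ik).
dist(I0) = latency 2 = 2
dist(I1) = dist(I0) + 3 = 2 + 3 = 5
dist(I2) = dist(I0) + 1 = 2 + 1 = 3
dist(I3) = dist(I1) + 4 = 5 + 4 = 9
dist(I4) = dist(I0) + 1 = 2 + 1 = 3
dist(I5) = dist(I1) + 2 = 5 + 2 = 7
Critical path = max dist = 9

9


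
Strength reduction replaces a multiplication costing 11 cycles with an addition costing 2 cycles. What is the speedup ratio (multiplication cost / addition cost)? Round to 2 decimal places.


Ratio = mult_cost / add_cost = 11 / 2 = 5.5

5.5


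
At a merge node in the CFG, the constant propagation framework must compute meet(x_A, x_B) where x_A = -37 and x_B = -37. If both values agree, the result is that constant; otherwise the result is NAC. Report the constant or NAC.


Meet operation: if both paths give the same constant, result is that constant; if they differ, result is NAC (not-a-constant).
Path A: -37, Path B: -37 -> equal
Result: constant -> -37

-37


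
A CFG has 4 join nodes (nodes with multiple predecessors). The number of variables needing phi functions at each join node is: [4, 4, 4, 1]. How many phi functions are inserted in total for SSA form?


Total phi functions = sum of phi functions at each join node
= 4 + 4 + 4 + 1 = 13

13


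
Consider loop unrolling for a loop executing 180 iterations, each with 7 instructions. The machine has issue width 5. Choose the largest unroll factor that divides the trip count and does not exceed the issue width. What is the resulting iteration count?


Largest divisor of 180 <= 5 is 5
New iterations = 180 / 5 = 36

36


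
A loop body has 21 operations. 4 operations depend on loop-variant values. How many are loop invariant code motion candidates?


Invariant candidates = total - loop-dependent
= 21 - 4 = 17

17


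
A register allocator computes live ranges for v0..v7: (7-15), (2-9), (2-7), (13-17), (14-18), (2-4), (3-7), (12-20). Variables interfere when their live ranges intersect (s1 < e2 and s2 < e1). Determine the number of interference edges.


Check all pairs for overlapping intervals.
Two intervals (s1,e1) and (s2,e2) overlap if s1 < e2 and s2 < e1.
v0 (7-15) vs v1..v7: overlaps v1, v3, v4, v7 -> 4
v1 (2-9) vs v2..v7: overlaps v2, v5, v6 -> 3
v2 (2-7) vs v3..v7: overlaps v5, v6 -> 2
v3 (13-17) vs v4..v7: overlaps v4, v7 -> 2
v4 (14-18) vs v5..v7: overlaps v7 -> 1
v5 (2-4) vs v6..v7: overlaps v6 -> 1
v6 (3-7) vs v7: overlaps none -> 0
Total overlapping pairs = 4 + 3 + 2 + 2 + 1 + 1 + 0 = 13

13


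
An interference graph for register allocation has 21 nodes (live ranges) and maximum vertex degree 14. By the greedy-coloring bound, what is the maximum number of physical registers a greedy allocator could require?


Greedy coloring never needs more than (max_degree + 1) colors: when coloring a vertex, at most max_degree neighbors are already colored.
Upper bound = 14 + 1 = 15

15


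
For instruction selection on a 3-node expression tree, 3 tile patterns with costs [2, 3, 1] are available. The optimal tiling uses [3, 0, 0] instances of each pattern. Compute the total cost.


Total cost = sum(count_i * cost_i)
= 3*2 + 0*3 + 0*1
= 6

6


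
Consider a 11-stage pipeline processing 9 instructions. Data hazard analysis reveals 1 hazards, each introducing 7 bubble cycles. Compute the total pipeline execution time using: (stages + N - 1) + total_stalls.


Base cycles = 11 + 9 - 1 = 19
Total stalls = 1 * 7 = 7
Total = 19 + 7 = 26

26


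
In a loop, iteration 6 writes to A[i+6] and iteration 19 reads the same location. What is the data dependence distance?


Distance = read iteration - write iteration
= 19 - 6 = 13

13


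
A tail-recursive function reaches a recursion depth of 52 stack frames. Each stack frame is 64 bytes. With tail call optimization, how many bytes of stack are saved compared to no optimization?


Without TCO: 52 * 64 = 3328 bytes
With TCO: reuse 1 frame = 64 bytes
Savings = 3328 - 64 = 3264

3264


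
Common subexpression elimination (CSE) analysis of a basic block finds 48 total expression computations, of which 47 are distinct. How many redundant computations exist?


CSE count = total expressions - unique expressions
= 48 - 47 = 1

1


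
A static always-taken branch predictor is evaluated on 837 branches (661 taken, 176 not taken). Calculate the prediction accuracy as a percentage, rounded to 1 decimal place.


Predictor: always-taken
Correct predictions = 661
Accuracy = 661 / 837 * 100 = 79.0%

79.0


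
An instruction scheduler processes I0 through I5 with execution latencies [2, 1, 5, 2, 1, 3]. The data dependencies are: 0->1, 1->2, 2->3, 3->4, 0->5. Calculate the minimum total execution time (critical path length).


Compute longest path through dependency graph: dist(Ik) = max over predecessors of dist + latency(Ik).
dist(I0) = latency 2 = 2
dist(I1) = dist(I0) + 1 = 2 + 1 = 3
dist(I2) = dist(I1) + 5 = 3 + 5 = 8
dist(I3) = dist(I2) + 2 = 8 + 2 = 10
dist(I4) = dist(I3) + 1 = 10 + 1 = 11
dist(I5) = dist(I0) + 3 = 2 + 3 = 5
Critical path = max dist = 11

11


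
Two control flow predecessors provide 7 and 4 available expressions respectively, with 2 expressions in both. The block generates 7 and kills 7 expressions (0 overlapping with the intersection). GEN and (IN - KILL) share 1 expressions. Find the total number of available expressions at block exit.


IN = intersection of predecessors = 2
IN - KILL = 2 - 0 = 2
|OUT| = |GEN| + |IN - KILL| - |GEN ∩ (IN - KILL)| = 7 + 2 - 1 = 8

8


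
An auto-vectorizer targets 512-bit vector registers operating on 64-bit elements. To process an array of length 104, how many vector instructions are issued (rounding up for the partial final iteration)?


Width = 512 / 64 = 8 elements per vector op
Iterations = ceil(104 / 8) = 13

13


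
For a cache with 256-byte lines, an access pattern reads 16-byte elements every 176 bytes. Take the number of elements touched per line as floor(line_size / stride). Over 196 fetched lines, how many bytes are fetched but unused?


Elements per line = floor(256 / 176) = 1
Bytes used per line = 1 * 16 = 16
Wasted per line = 256 - 16 = 240
Total wasted = 240 * 196 = 47040

47040


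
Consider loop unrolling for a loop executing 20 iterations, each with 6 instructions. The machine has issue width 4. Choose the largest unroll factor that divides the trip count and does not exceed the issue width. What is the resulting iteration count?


Largest divisor of 20 <= 4 is 4
New iterations = 20 / 4 = 5

5


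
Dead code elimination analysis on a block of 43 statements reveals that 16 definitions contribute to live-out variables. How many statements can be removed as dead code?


Dead code = total statements - live definitions
= 43 - 16 = 27

27


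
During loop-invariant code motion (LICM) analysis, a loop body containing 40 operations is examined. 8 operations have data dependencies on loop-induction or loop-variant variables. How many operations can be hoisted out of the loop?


Invariant candidates = total - loop-dependent
= 40 - 8 = 32

32


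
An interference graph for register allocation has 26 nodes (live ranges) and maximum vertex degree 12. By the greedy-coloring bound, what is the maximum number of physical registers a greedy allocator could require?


Greedy coloring never needs more than (max_degree + 1) colors: when coloring a vertex, at most max_degree neighbors are already colored.
Upper bound = 12 + 1 = 13

13


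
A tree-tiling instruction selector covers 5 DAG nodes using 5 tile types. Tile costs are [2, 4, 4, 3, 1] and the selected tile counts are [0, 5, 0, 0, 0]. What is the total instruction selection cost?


Total cost = sum(count_i * cost_i)
= 0*2 + 5*4 + 0*4 + 0*3 + 0*1
= 20

20


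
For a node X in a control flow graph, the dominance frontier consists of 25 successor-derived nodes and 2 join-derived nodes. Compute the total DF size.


DF(X) = direct successor contributions + join point contributions
= 25 + 2 = 27

27


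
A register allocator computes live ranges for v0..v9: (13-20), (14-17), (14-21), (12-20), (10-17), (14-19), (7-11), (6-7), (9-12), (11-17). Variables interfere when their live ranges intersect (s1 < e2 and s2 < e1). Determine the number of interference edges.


Check all pairs for overlapping intervals.
Two intervals (s1,e1) and (s2,e2) overlap if s1 < e2 and s2 < e1.
v0 (13-20) vs v1..v9: overlaps v1, v2, v3, v4, v5, v9 -> 6
v1 (14-17) vs v2..v9: overlaps v2, v3, v4, v5, v9 -> 5
v2 (14-21) vs v3..v9: overlaps v3, v4, v5, v9 -> 4
v3 (12-20) vs v4..v9: overlaps v4, v5, v9 -> 3
v4 (10-17) vs v5..v9: overlaps v5, v6, v8, v9 -> 4
v5 (14-19) vs v6..v9: overlaps v9 -> 1
v6 (7-11) vs v7..v9: overlaps v8 -> 1
v7 (6-7) vs v8..v9: overlaps none -> 0
v8 (9-12) vs v9: overlaps v9 -> 1
Total overlapping pairs = 6 + 5 + 4 + 3 + 4 + 1 + 1 + 0 + 1 = 25

25


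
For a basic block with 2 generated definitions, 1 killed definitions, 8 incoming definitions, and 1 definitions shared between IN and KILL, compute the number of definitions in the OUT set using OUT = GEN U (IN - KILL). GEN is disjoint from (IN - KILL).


IN - KILL: 8 - 1 = 7 surviving definitions
OUT = GEN + surviving = 2 + 7 = 9

9


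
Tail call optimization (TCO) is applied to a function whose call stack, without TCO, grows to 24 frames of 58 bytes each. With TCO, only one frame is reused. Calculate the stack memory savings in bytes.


Without TCO: 24 * 58 = 1392 bytes
With TCO: reuse 1 frame = 58 bytes
Savings = 1392 - 58 = 1334

1334


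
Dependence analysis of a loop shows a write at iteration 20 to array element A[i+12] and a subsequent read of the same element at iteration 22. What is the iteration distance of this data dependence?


Distance = read iteration - write iteration
= 22 - 20 = 2

2


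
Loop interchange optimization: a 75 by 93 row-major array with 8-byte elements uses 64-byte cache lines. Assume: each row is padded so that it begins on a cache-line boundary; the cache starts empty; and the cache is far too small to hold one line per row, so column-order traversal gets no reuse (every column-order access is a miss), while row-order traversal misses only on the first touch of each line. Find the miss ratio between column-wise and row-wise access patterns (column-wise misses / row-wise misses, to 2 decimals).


Each row occupies 93 * 8 = 744 bytes and starts on a line boundary, so it spans ceil(744 / 64) = 12 cache lines.
Row-major traversal misses (one per line touched): 75 * ceil(93 * 8 / 64) = 900
Column-major traversal misses (no reuse, every access misses): 75 * 93 = 6975
Ratio = 6975 / 900 = 7.75

7.75


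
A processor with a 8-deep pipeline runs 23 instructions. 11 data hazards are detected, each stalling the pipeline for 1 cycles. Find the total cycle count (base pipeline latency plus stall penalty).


Base cycles = 8 + 23 - 1 = 30
Total stalls = 11 * 1 = 11
Total = 30 + 11 = 41

41


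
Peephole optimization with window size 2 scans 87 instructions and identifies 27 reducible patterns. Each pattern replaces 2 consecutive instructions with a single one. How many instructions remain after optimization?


Each match removes 1 instructions.
Total removed = 27 * 1 = 27
Remaining = 87 - 27 = 60

60


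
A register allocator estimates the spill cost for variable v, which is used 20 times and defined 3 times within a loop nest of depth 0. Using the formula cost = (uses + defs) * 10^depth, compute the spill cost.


uses + defs = 20 + 3 = 23
10^0 = 1
Spill cost = 23 * 1 = 23

23


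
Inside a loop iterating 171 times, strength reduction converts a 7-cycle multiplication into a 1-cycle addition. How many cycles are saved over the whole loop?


Per-iteration saving = 7 - 1 = 6
Total saved = 171 * 6 = 1026

1026


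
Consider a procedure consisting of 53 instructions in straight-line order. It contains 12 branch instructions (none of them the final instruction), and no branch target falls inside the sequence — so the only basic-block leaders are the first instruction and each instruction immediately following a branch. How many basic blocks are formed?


With no in-sequence branch targets, the leaders are the first instruction plus the instruction after each branch.
Number of basic blocks = branches + 1
= 12 + 1 = 13

13


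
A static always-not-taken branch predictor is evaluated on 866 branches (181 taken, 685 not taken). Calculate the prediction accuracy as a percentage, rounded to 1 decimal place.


Predictor: always-not-taken
Correct predictions = 685
Accuracy = 685 / 866 * 100 = 79.1%

79.1


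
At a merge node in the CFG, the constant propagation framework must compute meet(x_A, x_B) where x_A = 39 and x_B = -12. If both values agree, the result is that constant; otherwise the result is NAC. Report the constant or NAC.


Meet operation: if both paths give the same constant, result is that constant; if they differ, result is NAC (not-a-constant).
Path A: 39, Path B: -12 -> differ
Result: not-a-constant -> NAC

NAC


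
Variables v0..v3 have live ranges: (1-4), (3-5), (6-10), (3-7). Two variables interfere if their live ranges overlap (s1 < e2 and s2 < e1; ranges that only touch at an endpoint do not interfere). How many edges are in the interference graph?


Check all pairs for overlapping intervals.
Two intervals (s1,e1) and (s2,e2) overlap if s1 < e2 and s2 < e1.
v0 (1-4) vs v1..v3: overlaps v1, v3 -> 2
v1 (3-5) vs v2..v3: overlaps v3 -> 1
v2 (6-10) vs v3: overlaps v3 -> 1
Total overlapping pairs = 2 + 1 + 1 = 4

4


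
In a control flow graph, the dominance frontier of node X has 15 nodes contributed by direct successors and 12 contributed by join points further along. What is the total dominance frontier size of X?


DF(X) = direct successor contributions + join point contributions
= 15 + 12 = 27

27


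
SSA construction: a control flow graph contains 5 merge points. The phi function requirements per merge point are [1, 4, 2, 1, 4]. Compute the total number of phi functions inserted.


Total phi functions = sum of phi functions at each join node
= 1 + 4 + 2 + 1 + 4 = 12

12


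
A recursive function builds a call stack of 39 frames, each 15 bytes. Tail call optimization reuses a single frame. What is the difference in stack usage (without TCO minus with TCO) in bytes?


Without TCO: 39 * 15 = 585 bytes
With TCO: reuse 1 frame = 15 bytes
Savings = 585 - 15 = 570

570


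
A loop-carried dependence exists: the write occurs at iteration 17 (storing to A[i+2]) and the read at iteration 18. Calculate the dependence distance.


Distance = read iteration - write iteration
= 18 - 17 = 1

1


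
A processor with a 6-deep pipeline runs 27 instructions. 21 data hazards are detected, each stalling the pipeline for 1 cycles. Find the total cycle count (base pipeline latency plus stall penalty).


Base cycles = 6 + 27 - 1 = 32
Total stalls = 21 * 1 = 21
Total = 32 + 21 = 53

53


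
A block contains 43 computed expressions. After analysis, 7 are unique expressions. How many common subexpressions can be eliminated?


CSE count = total expressions - unique expressions
= 43 - 7 = 36

36


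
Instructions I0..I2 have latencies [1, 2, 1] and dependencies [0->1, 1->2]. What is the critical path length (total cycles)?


Compute longest path through dependency graph: dist(Ik) = max over predecessors of dist + latency(Ik).
dist(I0) = latency 1 = 1
dist(I1) = dist(I0) + 2 = 1 + 2 = 3
dist(I2) = dist(I1) + 1 = 3 + 1 = 4
Critical path = max dist = 4

4


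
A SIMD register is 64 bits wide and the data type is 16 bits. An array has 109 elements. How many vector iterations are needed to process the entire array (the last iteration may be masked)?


Width = 64 / 16 = 4 elements per vector op
Iterations = ceil(109 / 4) = 28

28


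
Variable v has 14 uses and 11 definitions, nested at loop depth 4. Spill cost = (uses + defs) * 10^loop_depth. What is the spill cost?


uses + defs = 14 + 11 = 25
10^4 = 10000
Spill cost = 25 * 10000 = 250000

250000


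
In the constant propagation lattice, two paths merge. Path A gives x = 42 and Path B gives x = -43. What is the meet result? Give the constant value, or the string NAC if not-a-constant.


Meet operation: if both paths give the same constant, result is that constant; if they differ, result is NAC (not-a-constant).
Path A: 42, Path B: -43 -> differ
Result: not-a-constant -> NAC

NAC


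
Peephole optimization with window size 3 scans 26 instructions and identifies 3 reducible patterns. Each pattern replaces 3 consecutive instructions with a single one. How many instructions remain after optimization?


Each match removes 2 instructions.
Total removed = 3 * 2 = 6
Remaining = 26 - 6 = 20

20


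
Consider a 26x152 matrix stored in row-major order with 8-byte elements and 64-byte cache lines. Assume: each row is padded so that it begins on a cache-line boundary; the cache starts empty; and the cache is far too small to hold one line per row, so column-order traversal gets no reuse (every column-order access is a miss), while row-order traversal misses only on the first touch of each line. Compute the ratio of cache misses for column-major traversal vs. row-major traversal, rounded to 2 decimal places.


Each row occupies 152 * 8 = 1216 bytes and starts on a line boundary, so it spans ceil(1216 / 64) = 19 cache lines.
Row-major traversal misses (one per line touched): 26 * ceil(152 * 8 / 64) = 494
Column-major traversal misses (no reuse, every access misses): 26 * 152 = 3952
Ratio = 3952 / 494 = 8.0

8.0


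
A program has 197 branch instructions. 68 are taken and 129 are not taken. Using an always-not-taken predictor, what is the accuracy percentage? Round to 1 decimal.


Predictor: always-not-taken
Correct predictions = 129
Accuracy = 129 / 197 * 100 = 65.5%

65.5


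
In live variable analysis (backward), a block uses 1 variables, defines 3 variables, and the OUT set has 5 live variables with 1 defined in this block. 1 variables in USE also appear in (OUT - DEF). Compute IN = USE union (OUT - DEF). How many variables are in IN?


OUT - DEF: 5 - 1 = 4
|IN| = |USE| + |OUT - DEF| - |USE ∩ (OUT - DEF)| = 1 + 4 - 1 = 4

4


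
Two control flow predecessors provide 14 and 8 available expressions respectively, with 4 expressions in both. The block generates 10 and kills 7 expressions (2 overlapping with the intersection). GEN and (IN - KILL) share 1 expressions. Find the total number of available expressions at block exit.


IN = intersection of predecessors = 4
IN - KILL = 4 - 2 = 2
|OUT| = |GEN| + |IN - KILL| - |GEN ∩ (IN - KILL)| = 10 + 2 - 1 = 11

11


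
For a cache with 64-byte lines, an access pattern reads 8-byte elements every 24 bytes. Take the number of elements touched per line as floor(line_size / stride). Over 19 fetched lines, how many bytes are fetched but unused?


Elements per line = floor(64 / 24) = 2
Bytes used per line = 2 * 8 = 16
Wasted per line = 64 - 16 = 48
Total wasted = 48 * 19 = 912

912


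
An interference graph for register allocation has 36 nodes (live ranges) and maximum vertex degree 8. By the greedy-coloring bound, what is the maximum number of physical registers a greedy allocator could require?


Greedy coloring never needs more than (max_degree + 1) colors: when coloring a vertex, at most max_degree neighbors are already colored.
Upper bound = 8 + 1 = 9

9


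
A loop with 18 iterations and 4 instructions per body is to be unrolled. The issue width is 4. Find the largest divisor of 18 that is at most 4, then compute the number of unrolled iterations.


Largest divisor of 18 <= 4 is 3
New iterations = 18 / 3 = 6

6


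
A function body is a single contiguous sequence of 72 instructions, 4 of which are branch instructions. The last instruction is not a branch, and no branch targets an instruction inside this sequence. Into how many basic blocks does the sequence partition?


With no in-sequence branch targets, the leaders are the first instruction plus the instruction after each branch.
Number of basic blocks = branches + 1
= 4 + 1 = 5

5


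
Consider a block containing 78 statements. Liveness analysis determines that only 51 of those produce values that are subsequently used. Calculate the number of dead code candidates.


Dead code = total statements - live definitions
= 78 - 51 = 27

27


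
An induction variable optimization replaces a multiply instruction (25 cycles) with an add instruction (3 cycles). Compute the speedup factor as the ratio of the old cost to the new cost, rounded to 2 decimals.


Ratio = mult_cost / add_cost = 25 / 3 = 8.33

8.33


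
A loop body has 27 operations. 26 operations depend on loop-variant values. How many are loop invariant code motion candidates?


Invariant candidates = total - loop-dependent
= 27 - 26 = 1

1


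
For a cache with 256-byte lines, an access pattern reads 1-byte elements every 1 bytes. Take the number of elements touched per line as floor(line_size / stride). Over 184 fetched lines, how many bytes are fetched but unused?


Elements per line = floor(256 / 1) = 256
Bytes used per line = 256 * 1 = 256
Wasted per line = 256 - 256 = 0
Total wasted = 0 * 184 = 0

0


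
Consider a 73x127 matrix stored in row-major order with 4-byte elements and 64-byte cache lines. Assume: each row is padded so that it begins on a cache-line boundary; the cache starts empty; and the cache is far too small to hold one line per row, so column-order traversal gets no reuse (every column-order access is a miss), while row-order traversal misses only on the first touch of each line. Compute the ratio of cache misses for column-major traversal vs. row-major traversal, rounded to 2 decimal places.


Each row occupies 127 * 4 = 508 bytes and starts on a line boundary, so it spans ceil(508 / 64) = 8 cache lines.
Row-major traversal misses (one per line touched): 73 * ceil(127 * 4 / 64) = 584
Column-major traversal misses (no reuse, every access misses): 73 * 127 = 9271
Ratio = 9271 / 584 = 15.88

15.88


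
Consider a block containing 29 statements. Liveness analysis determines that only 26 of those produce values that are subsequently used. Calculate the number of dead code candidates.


Dead code = total statements - live definitions
= 29 - 26 = 3

3


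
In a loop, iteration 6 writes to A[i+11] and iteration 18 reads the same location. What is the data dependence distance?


Distance = read iteration - write iteration
= 18 - 6 = 12

12


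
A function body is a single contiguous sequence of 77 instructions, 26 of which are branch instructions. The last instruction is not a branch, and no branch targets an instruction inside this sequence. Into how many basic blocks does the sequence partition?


With no in-sequence branch targets, the leaders are the first instruction plus the instruction after each branch.
Number of basic blocks = branches + 1
= 26 + 1 = 27

27


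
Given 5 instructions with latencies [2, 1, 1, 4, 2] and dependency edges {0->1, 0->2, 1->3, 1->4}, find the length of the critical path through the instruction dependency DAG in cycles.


Compute longest path through dependency graph: dist(Ik) = max over predecessors of dist + latency(Ik).
dist(I0) = latency 2 = 2
dist(I1) = dist(I0) + 1 = 2 + 1 = 3
dist(I2) = dist(I0) + 1 = 2 + 1 = 3
dist(I3) = dist(I1) + 4 = 3 + 4 = 7
dist(I4) = dist(I1) + 2 = 3 + 2 = 5
Critical path = max dist = 7

7


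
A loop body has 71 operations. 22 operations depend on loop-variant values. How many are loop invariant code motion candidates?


Invariant candidates = total - loop-dependent
= 71 - 22 = 49

49


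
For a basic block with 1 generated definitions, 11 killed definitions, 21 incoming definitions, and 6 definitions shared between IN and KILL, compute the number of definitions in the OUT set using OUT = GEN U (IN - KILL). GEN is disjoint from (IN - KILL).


IN - KILL: 21 - 6 = 15 surviving definitions
OUT = GEN + surviving = 1 + 15 = 16

16


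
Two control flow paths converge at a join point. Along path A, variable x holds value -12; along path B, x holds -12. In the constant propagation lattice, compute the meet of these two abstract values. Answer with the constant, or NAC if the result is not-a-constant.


Meet operation: if both paths give the same constant, result is that constant; if they differ, result is NAC (not-a-constant).
Path A: -12, Path B: -12 -> equal
Result: constant -> -12

-12


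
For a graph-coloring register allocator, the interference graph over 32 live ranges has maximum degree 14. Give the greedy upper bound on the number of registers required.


Greedy coloring never needs more than (max_degree + 1) colors: when coloring a vertex, at most max_degree neighbors are already colored.
Upper bound = 14 + 1 = 15

15


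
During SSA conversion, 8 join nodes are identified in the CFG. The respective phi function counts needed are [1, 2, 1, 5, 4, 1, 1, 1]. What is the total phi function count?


Total phi functions = sum of phi functions at each join node
= 1 + 2 + 1 + 5 + 4 + 1 + 1 + 1 = 16

16


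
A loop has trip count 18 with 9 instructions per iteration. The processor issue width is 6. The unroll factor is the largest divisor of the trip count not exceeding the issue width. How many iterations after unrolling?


Largest divisor of 18 <= 6 is 6
New iterations = 18 / 6 = 3

3


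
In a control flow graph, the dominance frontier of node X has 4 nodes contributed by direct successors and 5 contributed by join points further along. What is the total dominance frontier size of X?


DF(X) = direct successor contributions + join point contributions
= 4 + 5 = 9

9


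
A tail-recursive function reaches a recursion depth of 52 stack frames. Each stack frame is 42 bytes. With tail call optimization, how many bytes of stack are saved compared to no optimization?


Without TCO: 52 * 42 = 2184 bytes
With TCO: reuse 1 frame = 42 bytes
Savings = 2184 - 42 = 2142

2142


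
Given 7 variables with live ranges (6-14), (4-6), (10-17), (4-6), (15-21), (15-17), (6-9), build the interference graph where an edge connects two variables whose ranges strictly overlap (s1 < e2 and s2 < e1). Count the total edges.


Check all pairs for overlapping intervals.
Two intervals (s1,e1) and (s2,e2) overlap if s1 < e2 and s2 < e1.
v0 (6-14) vs v1..v6: overlaps v2, v6 -> 2
v1 (4-6) vs v2..v6: overlaps v3 -> 1
v2 (10-17) vs v3..v6: overlaps v4, v5 -> 2
v3 (4-6) vs v4..v6: overlaps none -> 0
v4 (15-21) vs v5..v6: overlaps v5 -> 1
v5 (15-17) vs v6: overlaps none -> 0
Total overlapping pairs = 2 + 1 + 2 + 0 + 1 + 0 = 6

6


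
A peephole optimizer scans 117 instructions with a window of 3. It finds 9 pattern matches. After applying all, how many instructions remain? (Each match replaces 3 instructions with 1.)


Each match removes 2 instructions.
Total removed = 9 * 2 = 18
Remaining = 117 - 18 = 99

99


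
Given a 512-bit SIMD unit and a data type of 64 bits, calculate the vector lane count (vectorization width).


Width = SIMD bits / data type bits
= 512 / 64 = 8

8


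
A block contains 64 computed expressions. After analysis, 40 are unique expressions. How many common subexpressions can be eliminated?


CSE count = total expressions - unique expressions
= 64 - 40 = 24

24


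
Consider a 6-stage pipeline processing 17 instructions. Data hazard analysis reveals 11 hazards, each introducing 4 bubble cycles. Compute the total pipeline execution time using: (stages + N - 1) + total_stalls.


Base cycles = 6 + 17 - 1 = 22
Total stalls = 11 * 4 = 44
Total = 22 + 44 = 66

66


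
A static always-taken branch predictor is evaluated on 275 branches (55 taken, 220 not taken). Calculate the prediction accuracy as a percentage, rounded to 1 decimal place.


Predictor: always-taken
Correct predictions = 55
Accuracy = 55 / 275 * 100 = 20.0%

20.0


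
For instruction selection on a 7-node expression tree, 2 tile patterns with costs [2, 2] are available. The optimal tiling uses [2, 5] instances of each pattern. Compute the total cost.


Total cost = sum(count_i * cost_i)
= 2*2 + 5*2
= 14

14


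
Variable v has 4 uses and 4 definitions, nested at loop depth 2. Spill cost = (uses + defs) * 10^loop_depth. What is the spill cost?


uses + defs = 4 + 4 = 8
10^2 = 100
Spill cost = 8 * 100 = 800

800


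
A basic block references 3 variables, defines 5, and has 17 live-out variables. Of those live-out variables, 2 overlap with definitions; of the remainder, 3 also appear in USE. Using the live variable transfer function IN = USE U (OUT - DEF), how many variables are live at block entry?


OUT - DEF: 17 - 2 = 15
|IN| = |USE| + |OUT - DEF| - |USE ∩ (OUT - DEF)| = 3 + 15 - 3 = 15

15


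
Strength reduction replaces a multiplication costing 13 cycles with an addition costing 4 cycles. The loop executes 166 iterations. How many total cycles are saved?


Per-iteration saving = 13 - 4 = 9
Total saved = 166 * 9 = 1494

1494


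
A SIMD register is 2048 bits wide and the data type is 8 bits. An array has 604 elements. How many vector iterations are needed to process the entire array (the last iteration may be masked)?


Width = 2048 / 8 = 256 elements per vector op
Iterations = ceil(604 / 256) = 3

3


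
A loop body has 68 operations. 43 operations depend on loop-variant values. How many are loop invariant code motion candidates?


Invariant candidates = total - loop-dependent
= 68 - 43 = 25

25


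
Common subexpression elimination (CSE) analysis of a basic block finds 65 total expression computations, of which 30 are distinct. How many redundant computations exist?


CSE count = total expressions - unique expressions
= 65 - 30 = 35

35


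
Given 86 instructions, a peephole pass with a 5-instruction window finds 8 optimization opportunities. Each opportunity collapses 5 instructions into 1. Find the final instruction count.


Each match removes 4 instructions.
Total removed = 8 * 4 = 32
Remaining = 86 - 32 = 54

54


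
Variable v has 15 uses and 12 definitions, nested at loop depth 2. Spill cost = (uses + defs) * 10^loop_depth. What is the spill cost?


uses + defs = 15 + 12 = 27
10^2 = 100
Spill cost = 27 * 100 = 2700

2700


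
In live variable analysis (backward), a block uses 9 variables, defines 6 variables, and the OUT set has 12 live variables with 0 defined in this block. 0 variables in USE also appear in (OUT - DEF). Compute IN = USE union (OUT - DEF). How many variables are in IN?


OUT - DEF: 12 - 0 = 12
|IN| = |USE| + |OUT - DEF| - |USE ∩ (OUT - DEF)| = 9 + 12 - 0 = 21

21


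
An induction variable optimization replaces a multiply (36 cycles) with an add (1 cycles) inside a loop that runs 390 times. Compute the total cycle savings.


Per-iteration saving = 36 - 1 = 35
Total saved = 390 * 35 = 13650

13650


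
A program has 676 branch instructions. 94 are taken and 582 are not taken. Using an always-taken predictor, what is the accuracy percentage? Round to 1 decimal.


Predictor: always-taken
Correct predictions = 94
Accuracy = 94 / 676 * 100 = 13.9%

13.9


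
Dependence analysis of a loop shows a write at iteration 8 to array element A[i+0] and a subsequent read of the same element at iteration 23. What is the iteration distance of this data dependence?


Distance = read iteration - write iteration
= 23 - 8 = 15

15


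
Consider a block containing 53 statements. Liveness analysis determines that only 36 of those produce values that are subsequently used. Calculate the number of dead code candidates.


Dead code = total statements - live definitions
= 53 - 36 = 17

17


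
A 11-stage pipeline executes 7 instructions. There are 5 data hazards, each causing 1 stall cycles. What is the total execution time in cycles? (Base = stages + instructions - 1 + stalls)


Base cycles = 11 + 7 - 1 = 17
Total stalls = 5 * 1 = 5
Total = 17 + 5 = 22

22


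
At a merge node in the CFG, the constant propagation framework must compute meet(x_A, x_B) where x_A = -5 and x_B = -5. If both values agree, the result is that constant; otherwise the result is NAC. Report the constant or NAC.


Meet operation: if both paths give the same constant, result is that constant; if they differ, result is NAC (not-a-constant).
Path A: -5, Path B: -5 -> equal
Result: constant -> -5

-5


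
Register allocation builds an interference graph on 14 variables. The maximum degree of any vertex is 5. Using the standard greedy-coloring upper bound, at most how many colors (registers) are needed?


Greedy coloring never needs more than (max_degree + 1) colors: when coloring a vertex, at most max_degree neighbors are already colored.
Upper bound = 5 + 1 = 6

6


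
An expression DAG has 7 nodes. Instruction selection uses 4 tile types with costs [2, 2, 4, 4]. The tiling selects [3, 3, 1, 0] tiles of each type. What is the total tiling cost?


Total cost = sum(count_i * cost_i)
= 3*2 + 3*2 + 1*4 + 0*4
= 16

16


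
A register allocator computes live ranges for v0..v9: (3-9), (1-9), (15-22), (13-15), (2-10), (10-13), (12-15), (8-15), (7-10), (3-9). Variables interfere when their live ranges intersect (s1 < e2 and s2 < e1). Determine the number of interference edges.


Check all pairs for overlapping intervals.
Two intervals (s1,e1) and (s2,e2) overlap if s1 < e2 and s2 < e1.
v0 (3-9) vs v1..v9: overlaps v1, v4, v7, v8, v9 -> 5
v1 (1-9) vs v2..v9: overlaps v4, v7, v8, v9 -> 4
v2 (15-22) vs v3..v9: overlaps none -> 0
v3 (13-15) vs v4..v9: overlaps v6, v7 -> 2
v4 (2-10) vs v5..v9: overlaps v7, v8, v9 -> 3
v5 (10-13) vs v6..v9: overlaps v6, v7 -> 2
v6 (12-15) vs v7..v9: overlaps v7 -> 1
v7 (8-15) vs v8..v9: overlaps v8, v9 -> 2
v8 (7-10) vs v9: overlaps v9 -> 1
Total overlapping pairs = 5 + 4 + 0 + 2 + 3 + 2 + 1 + 2 + 1 = 20

20


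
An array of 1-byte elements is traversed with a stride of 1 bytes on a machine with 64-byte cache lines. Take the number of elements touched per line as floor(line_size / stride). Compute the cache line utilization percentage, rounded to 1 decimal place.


Elements per cache line = floor(64 / 1) = 64
Bytes used = 64 * 1 = 64
Utilization = 64 / 64 * 100 = 100.0%

100.0


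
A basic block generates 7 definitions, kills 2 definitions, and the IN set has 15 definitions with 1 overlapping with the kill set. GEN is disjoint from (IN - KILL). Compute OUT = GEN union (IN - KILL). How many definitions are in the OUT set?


IN - KILL: 15 - 1 = 14 surviving definitions
OUT = GEN + surviving = 7 + 14 = 21

21


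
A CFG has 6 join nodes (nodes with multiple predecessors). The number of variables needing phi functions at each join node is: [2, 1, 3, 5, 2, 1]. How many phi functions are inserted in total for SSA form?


Total phi functions = sum of phi functions at each join node
= 2 + 1 + 3 + 5 + 2 + 1 = 14

14


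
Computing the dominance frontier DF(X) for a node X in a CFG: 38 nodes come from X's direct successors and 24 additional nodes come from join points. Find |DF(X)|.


DF(X) = direct successor contributions + join point contributions
= 38 + 24 = 62

62
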